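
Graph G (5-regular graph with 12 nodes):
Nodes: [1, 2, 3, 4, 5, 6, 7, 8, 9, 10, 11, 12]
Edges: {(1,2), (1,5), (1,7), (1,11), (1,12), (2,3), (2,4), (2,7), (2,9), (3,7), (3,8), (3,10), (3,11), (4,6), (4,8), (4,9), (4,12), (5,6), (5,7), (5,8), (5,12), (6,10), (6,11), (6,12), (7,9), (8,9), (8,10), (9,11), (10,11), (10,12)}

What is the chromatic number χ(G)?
Clique number ω(G) = 3 (lower bound: χ ≥ ω).
Suppose a proper 3-coloring c exists. The clique [1, 2, 7] takes 3 distinct colors; by symmetry let c(1) = 1, c(2) = 2, c(7) = 3.
- Vertex 3: neighbors [2, 7] already have colors [2, 3] ⇒ c(3) = 1.
- Vertex 5: neighbors [1, 7] already have colors [1, 3] ⇒ c(5) = 2.
- Vertex 8: neighbors [3, 5] already have colors [1, 2] ⇒ c(8) = 3.
- Vertex 4: neighbors [2, 8] already have colors [2, 3] ⇒ c(4) = 1.
- Vertex 9: neighbors [4, 2, 7] already have colors [1, 2, 3] — all 3 colors blocked. Contradiction.
The forced assignments end in a contradiction, so G has no proper 3-coloring (χ ≥ 4).
The coloring below uses 4 colors, so χ(G) = 4.
A valid 4-coloring: color 1: [1, 3, 6, 9]; color 2: [4, 7, 10]; color 3: [2, 5, 11]; color 4: [8, 12].

χ(G) = 4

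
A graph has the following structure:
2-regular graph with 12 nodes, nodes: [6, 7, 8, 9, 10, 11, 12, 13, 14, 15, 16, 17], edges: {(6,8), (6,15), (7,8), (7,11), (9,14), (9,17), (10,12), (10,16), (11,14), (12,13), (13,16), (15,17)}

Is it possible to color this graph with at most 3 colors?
A valid 3-coloring: color 1: [8, 9, 10, 11, 13, 15]; color 2: [6, 7, 12, 14, 16, 17].
(χ(G) = 2 ≤ 3.)

Yes, G is 3-colorable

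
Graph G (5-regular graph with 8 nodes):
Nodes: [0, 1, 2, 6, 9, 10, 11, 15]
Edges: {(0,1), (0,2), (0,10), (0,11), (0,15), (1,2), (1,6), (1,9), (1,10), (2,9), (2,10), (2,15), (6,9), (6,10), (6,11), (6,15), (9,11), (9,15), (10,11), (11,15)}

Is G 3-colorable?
No, G is not 3-colorable

The clique on vertices [0, 1, 2, 10] has size 4 > 3, so it alone needs 4 colors.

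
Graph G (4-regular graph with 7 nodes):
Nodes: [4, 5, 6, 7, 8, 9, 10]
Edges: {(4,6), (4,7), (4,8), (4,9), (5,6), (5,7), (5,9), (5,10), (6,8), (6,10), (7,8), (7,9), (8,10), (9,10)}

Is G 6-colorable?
Yes, G is 6-colorable

A valid 6-coloring: color 1: [4, 5]; color 2: [7, 10]; color 3: [8, 9]; color 4: [6].
(χ(G) = 4 ≤ 6.)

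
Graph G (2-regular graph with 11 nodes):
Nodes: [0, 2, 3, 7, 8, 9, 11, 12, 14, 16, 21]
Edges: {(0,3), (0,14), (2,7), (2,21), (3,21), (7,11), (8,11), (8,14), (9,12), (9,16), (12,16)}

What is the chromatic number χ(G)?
χ(G) = 3

Clique number ω(G) = 3 (lower bound: χ ≥ ω).
The clique on [9, 12, 16] has size 3, forcing χ ≥ 3, and the coloring below uses 3 colors, so χ(G) = 3.
A valid 3-coloring: color 1: [2, 3, 11, 12, 14]; color 2: [0, 7, 8, 16, 21]; color 3: [9].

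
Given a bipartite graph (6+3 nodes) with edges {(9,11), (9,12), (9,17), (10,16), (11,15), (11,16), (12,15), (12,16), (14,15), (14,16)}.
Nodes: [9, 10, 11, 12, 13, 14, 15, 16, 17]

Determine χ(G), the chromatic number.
χ(G) = 2

Clique number ω(G) = 2 (lower bound: χ ≥ ω).
The graph is bipartite (no odd cycle), so 2 colors suffice: χ(G) = 2.
A valid 2-coloring: color 1: [9, 13, 15, 16]; color 2: [10, 11, 12, 14, 17].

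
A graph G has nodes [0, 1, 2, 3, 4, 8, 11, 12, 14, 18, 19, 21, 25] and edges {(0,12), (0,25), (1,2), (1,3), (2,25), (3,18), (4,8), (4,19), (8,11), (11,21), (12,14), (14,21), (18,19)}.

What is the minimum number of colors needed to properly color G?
Clique number ω(G) = 2 (lower bound: χ ≥ ω).
Odd cycle [14, 21, 11, 8, 4, 19, 18, 3, 1, 2, 25, 0, 12] needs 3 colors (χ ≥ 3).
The coloring below uses 3 colors, so χ(G) = 3.
A valid 3-coloring: color 1: [0, 1, 4, 11, 14, 18]; color 2: [2, 3, 8, 12, 19, 21]; color 3: [25].

χ(G) = 3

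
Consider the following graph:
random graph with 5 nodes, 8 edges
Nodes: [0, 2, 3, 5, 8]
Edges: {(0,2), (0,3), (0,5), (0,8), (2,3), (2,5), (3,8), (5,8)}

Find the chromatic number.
Clique number ω(G) = 3 (lower bound: χ ≥ ω).
The clique on [0, 3, 8] has size 3, forcing χ ≥ 3, and the coloring below uses 3 colors, so χ(G) = 3.
A valid 3-coloring: color 1: [0]; color 2: [2, 8]; color 3: [3, 5].

χ(G) = 3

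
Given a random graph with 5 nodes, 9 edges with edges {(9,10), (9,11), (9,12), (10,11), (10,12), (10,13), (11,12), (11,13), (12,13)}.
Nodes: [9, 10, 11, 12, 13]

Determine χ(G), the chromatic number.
χ(G) = 4

Clique number ω(G) = 4 (lower bound: χ ≥ ω).
The clique on [9, 10, 11, 12] has size 4, forcing χ ≥ 4, and the coloring below uses 4 colors, so χ(G) = 4.
A valid 4-coloring: color 1: [10]; color 2: [11]; color 3: [12]; color 4: [9, 13].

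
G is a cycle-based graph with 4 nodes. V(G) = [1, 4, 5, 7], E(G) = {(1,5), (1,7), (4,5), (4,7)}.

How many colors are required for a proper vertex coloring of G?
Clique number ω(G) = 2 (lower bound: χ ≥ ω).
The graph is bipartite (no odd cycle), so 2 colors suffice: χ(G) = 2.
A valid 2-coloring: color 1: [1, 4]; color 2: [5, 7].

χ(G) = 2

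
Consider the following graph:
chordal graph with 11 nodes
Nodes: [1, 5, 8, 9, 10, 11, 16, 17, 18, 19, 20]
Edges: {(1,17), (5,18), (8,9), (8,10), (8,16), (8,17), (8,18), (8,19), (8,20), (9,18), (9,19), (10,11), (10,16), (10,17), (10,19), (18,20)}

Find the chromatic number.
Clique number ω(G) = 3 (lower bound: χ ≥ ω).
The clique on [8, 9, 18] has size 3, forcing χ ≥ 3, and the coloring below uses 3 colors, so χ(G) = 3.
A valid 3-coloring: color 1: [1, 5, 8, 11]; color 2: [9, 10, 20]; color 3: [16, 17, 18, 19].

χ(G) = 3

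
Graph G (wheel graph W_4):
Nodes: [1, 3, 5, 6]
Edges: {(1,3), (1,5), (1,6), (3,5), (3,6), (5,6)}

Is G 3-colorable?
No, G is not 3-colorable

The clique on vertices [1, 3, 5, 6] has size 4 > 3, so it alone needs 4 colors.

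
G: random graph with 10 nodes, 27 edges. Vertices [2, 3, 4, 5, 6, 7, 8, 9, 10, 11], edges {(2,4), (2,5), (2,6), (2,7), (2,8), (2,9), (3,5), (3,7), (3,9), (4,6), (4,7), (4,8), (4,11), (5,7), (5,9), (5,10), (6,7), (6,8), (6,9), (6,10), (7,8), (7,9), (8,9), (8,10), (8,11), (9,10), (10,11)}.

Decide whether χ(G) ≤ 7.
A valid 7-coloring: color 1: [7, 10]; color 2: [4, 9]; color 3: [5, 8]; color 4: [2, 3, 11]; color 5: [6].
(χ(G) = 5 ≤ 7.)

Yes, G is 7-colorable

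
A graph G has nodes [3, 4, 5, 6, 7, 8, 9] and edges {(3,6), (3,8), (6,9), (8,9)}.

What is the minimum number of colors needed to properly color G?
Clique number ω(G) = 2 (lower bound: χ ≥ ω).
The graph is bipartite (no odd cycle), so 2 colors suffice: χ(G) = 2.
A valid 2-coloring: color 1: [3, 4, 5, 7, 9]; color 2: [6, 8].

χ(G) = 2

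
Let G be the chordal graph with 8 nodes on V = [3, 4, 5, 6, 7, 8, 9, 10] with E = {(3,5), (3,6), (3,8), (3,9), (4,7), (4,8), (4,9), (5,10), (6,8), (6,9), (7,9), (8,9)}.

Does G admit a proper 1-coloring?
No, G is not 1-colorable

The clique on vertices [3, 6, 8, 9] has size 4 > 1, so it alone needs 4 colors.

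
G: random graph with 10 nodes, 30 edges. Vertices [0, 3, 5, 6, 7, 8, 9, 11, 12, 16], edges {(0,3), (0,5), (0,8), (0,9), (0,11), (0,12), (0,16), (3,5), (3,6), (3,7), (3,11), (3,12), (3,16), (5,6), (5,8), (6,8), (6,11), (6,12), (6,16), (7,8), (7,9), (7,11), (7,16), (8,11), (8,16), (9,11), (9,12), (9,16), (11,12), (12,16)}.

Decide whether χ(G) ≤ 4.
Yes, G is 4-colorable

A valid 4-coloring: color 1: [5, 11, 16]; color 2: [3, 8, 9]; color 3: [0, 6, 7]; color 4: [12].
(χ(G) = 4 ≤ 4.)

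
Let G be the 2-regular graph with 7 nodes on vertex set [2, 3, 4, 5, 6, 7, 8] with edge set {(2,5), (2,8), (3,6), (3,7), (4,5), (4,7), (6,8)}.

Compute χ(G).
Clique number ω(G) = 2 (lower bound: χ ≥ ω).
Odd cycle [8, 2, 5, 4, 7, 3, 6] needs 3 colors (χ ≥ 3).
The coloring below uses 3 colors, so χ(G) = 3.
A valid 3-coloring: color 1: [3, 5, 8]; color 2: [2, 6, 7]; color 3: [4].

χ(G) = 3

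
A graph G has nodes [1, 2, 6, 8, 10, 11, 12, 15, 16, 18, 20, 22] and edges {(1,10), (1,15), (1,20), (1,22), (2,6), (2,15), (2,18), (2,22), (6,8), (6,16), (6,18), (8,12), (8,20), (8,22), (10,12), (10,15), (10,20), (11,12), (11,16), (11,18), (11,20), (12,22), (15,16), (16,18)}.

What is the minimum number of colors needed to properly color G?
Clique number ω(G) = 3 (lower bound: χ ≥ ω).
The clique on [1, 10, 20] has size 3, forcing χ ≥ 3, and the coloring below uses 3 colors, so χ(G) = 3.
A valid 3-coloring: color 1: [1, 2, 8, 16]; color 2: [6, 10, 11, 22]; color 3: [12, 15, 18, 20].

χ(G) = 3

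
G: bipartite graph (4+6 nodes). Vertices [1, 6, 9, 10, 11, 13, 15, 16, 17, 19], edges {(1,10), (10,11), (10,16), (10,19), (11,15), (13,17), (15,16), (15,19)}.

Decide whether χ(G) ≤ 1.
No, G is not 1-colorable

Edge (10,16) forces its endpoints to differ, so 1 color is not enough.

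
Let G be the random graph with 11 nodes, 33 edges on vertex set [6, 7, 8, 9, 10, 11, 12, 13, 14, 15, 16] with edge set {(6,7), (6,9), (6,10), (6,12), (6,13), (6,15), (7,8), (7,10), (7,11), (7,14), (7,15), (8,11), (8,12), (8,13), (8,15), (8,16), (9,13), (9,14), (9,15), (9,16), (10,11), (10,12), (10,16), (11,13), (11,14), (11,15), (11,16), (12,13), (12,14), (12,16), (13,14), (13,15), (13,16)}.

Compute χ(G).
Clique number ω(G) = 4 (lower bound: χ ≥ ω).
Suppose a proper 4-coloring c exists. The clique [6, 9, 13, 15] takes 4 distinct colors; by symmetry let c(6) = 1, c(9) = 2, c(13) = 3, c(15) = 4.
- Vertex 11: neighbors [13, 15] already have colors [3, 4]; try each remaining color.
- Case c(11) = 1:
  - Vertex 8: neighbors [11, 13, 15] already have colors [1, 3, 4] ⇒ c(8) = 2.
  - Vertex 12: neighbors [6, 8, 13] already have colors [1, 2, 3] ⇒ c(12) = 4.
  - Vertex 14: neighbors [11, 9, 13, 12] already have colors [1, 2, 3, 4] — all 4 colors blocked. Contradiction.
- Case c(11) = 2:
  - Vertex 7: neighbors [6, 11, 15] already have colors [1, 2, 4] ⇒ c(7) = 3.
  - Vertex 8: neighbors [11, 7, 15] already have colors [2, 3, 4] ⇒ c(8) = 1.
  - Vertex 10: neighbors [6, 11, 7] already have colors [1, 2, 3] ⇒ c(10) = 4.
  - Vertex 16: neighbors [8, 9, 13, 10] already have colors [1, 2, 3, 4] — all 4 colors blocked. Contradiction.
Every case ends in a contradiction, so G has no proper 4-coloring (χ ≥ 5).
The coloring below uses 5 colors, so χ(G) = 5.
A valid 5-coloring: color 1: [7, 13]; color 2: [9, 11, 12]; color 3: [14, 15, 16]; color 4: [6, 8]; color 5: [10].

χ(G) = 5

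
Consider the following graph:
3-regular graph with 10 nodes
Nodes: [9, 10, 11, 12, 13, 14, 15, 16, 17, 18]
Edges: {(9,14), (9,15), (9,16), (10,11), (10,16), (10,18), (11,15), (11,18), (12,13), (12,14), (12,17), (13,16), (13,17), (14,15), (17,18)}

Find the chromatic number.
χ(G) = 3

Clique number ω(G) = 3 (lower bound: χ ≥ ω).
The clique on [9, 14, 15] has size 3, forcing χ ≥ 3, and the coloring below uses 3 colors, so χ(G) = 3.
A valid 3-coloring: color 1: [11, 14, 16, 17]; color 2: [9, 12, 18]; color 3: [10, 13, 15].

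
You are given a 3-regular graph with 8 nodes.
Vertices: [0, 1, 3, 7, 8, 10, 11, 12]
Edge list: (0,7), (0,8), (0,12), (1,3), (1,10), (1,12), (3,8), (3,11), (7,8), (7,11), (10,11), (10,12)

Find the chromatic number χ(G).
Clique number ω(G) = 3 (lower bound: χ ≥ ω).
The clique on [0, 7, 8] has size 3, forcing χ ≥ 3, and the coloring below uses 3 colors, so χ(G) = 3.
A valid 3-coloring: color 1: [1, 8, 11]; color 2: [0, 3, 10]; color 3: [7, 12].

χ(G) = 3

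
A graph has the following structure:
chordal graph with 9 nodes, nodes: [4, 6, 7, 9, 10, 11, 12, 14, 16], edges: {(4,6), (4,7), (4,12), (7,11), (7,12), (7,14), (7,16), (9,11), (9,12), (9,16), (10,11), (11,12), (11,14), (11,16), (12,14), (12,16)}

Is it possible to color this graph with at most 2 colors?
The clique on vertices [9, 11, 12, 16] has size 4 > 2, so it alone needs 4 colors.

No, G is not 2-colorable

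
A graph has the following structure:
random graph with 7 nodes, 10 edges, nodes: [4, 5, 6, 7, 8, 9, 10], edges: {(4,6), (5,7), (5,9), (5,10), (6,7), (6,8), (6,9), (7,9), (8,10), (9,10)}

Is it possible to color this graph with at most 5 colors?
Yes, G is 5-colorable

A valid 5-coloring: color 1: [5, 6]; color 2: [4, 8, 9]; color 3: [7, 10].
(χ(G) = 3 ≤ 5.)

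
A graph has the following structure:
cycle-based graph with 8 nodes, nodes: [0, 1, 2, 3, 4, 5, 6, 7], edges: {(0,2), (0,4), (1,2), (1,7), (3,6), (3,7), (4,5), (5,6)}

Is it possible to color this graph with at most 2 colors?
Yes, G is 2-colorable

A valid 2-coloring: color 1: [2, 4, 6, 7]; color 2: [0, 1, 3, 5].
(χ(G) = 2 ≤ 2.)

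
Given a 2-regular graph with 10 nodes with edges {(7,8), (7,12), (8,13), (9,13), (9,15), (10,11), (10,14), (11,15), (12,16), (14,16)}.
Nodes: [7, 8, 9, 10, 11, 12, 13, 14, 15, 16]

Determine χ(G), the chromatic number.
Clique number ω(G) = 2 (lower bound: χ ≥ ω).
The graph is bipartite (no odd cycle), so 2 colors suffice: χ(G) = 2.
A valid 2-coloring: color 1: [7, 10, 13, 15, 16]; color 2: [8, 9, 11, 12, 14].

χ(G) = 2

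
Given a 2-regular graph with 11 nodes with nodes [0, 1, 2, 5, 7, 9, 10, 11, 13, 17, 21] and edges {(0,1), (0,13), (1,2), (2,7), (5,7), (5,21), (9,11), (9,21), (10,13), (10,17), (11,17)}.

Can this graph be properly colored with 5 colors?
Yes, G is 5-colorable

A valid 5-coloring: color 1: [0, 2, 5, 10, 11]; color 2: [1, 7, 9, 13, 17]; color 3: [21].
(χ(G) = 3 ≤ 5.)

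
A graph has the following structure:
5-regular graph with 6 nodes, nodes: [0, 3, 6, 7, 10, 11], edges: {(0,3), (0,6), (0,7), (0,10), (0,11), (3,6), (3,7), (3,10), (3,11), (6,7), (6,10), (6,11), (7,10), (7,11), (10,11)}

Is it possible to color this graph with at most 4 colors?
The clique on vertices [0, 3, 6, 7, 10, 11] has size 6 > 4, so it alone needs 6 colors.

No, G is not 4-colorable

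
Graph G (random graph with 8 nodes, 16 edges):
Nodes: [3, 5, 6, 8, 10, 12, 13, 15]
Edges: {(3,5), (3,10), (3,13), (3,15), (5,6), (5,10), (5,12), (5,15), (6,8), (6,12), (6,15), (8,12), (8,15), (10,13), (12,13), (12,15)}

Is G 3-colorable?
No, G is not 3-colorable

The clique on vertices [6, 8, 12, 15] has size 4 > 3, so it alone needs 4 colors.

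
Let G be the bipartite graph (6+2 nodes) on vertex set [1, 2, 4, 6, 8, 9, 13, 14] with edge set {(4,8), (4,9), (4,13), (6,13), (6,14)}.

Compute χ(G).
Clique number ω(G) = 2 (lower bound: χ ≥ ω).
The graph is bipartite (no odd cycle), so 2 colors suffice: χ(G) = 2.
A valid 2-coloring: color 1: [1, 2, 4, 6]; color 2: [8, 9, 13, 14].

χ(G) = 2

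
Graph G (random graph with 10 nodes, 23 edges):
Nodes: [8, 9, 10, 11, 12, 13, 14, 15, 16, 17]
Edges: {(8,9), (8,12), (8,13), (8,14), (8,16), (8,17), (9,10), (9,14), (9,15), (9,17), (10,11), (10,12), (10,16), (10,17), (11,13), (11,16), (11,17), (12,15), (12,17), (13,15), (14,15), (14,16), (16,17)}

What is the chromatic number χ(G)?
Clique number ω(G) = 4 (lower bound: χ ≥ ω).
The clique on [10, 11, 16, 17] has size 4, forcing χ ≥ 4, and the coloring below uses 4 colors, so χ(G) = 4.
A valid 4-coloring: color 1: [8, 10, 15]; color 2: [13, 14, 17]; color 3: [9, 11, 12]; color 4: [16].

χ(G) = 4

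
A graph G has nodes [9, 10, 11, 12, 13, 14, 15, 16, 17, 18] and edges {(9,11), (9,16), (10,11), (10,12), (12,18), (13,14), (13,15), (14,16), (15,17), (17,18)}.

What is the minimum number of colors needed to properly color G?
Clique number ω(G) = 2 (lower bound: χ ≥ ω).
The graph is bipartite (no odd cycle), so 2 colors suffice: χ(G) = 2.
A valid 2-coloring: color 1: [11, 12, 13, 16, 17]; color 2: [9, 10, 14, 15, 18].

χ(G) = 2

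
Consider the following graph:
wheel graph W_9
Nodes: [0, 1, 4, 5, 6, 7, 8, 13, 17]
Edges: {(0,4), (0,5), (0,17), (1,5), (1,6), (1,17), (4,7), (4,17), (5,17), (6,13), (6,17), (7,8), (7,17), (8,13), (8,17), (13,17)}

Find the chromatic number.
χ(G) = 3

Clique number ω(G) = 3 (lower bound: χ ≥ ω).
The clique on [0, 4, 17] has size 3, forcing χ ≥ 3, and the coloring below uses 3 colors, so χ(G) = 3.
A valid 3-coloring: color 1: [17]; color 2: [0, 1, 7, 13]; color 3: [4, 5, 6, 8].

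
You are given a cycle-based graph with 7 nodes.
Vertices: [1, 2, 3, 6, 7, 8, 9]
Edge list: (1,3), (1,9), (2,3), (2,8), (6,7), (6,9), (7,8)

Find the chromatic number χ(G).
Clique number ω(G) = 2 (lower bound: χ ≥ ω).
Odd cycle [6, 9, 1, 3, 2, 8, 7] needs 3 colors (χ ≥ 3).
The coloring below uses 3 colors, so χ(G) = 3.
A valid 3-coloring: color 1: [1, 6, 8]; color 2: [3, 7, 9]; color 3: [2].

χ(G) = 3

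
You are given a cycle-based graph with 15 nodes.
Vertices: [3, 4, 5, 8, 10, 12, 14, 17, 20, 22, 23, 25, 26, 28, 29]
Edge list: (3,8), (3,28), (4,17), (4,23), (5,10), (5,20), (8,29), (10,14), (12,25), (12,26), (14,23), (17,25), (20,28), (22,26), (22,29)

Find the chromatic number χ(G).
Clique number ω(G) = 2 (lower bound: χ ≥ ω).
Odd cycle [20, 28, 3, 8, 29, 22, 26, 12, 25, 17, 4, 23, 14, 10, 5] needs 3 colors (χ ≥ 3).
The coloring below uses 3 colors, so χ(G) = 3.
A valid 3-coloring: color 1: [3, 4, 10, 20, 25, 26, 29]; color 2: [5, 8, 12, 17, 22, 23, 28]; color 3: [14].

χ(G) = 3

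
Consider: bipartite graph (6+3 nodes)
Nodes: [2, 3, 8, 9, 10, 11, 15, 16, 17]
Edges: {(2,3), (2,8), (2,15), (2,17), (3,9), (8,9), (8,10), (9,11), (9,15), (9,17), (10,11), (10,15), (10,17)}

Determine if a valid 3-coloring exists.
Yes, G is 3-colorable

A valid 3-coloring: color 1: [2, 9, 10, 16]; color 2: [3, 8, 11, 15, 17].
(χ(G) = 2 ≤ 3.)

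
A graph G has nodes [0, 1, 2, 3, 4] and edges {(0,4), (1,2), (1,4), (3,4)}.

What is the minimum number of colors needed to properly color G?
χ(G) = 2

Clique number ω(G) = 2 (lower bound: χ ≥ ω).
The graph is bipartite (no odd cycle), so 2 colors suffice: χ(G) = 2.
A valid 2-coloring: color 1: [2, 4]; color 2: [0, 1, 3].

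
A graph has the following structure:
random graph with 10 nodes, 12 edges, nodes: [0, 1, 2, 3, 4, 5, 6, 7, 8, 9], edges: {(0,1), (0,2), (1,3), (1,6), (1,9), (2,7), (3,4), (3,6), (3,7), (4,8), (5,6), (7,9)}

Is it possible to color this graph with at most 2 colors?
The clique on vertices [1, 3, 6] has size 3 > 2, so it alone needs 3 colors.

No, G is not 2-colorable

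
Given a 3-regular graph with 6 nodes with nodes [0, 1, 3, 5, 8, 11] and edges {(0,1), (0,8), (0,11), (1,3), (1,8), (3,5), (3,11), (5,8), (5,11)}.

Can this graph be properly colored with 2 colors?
No, G is not 2-colorable

The clique on vertices [0, 1, 8] has size 3 > 2, so it alone needs 3 colors.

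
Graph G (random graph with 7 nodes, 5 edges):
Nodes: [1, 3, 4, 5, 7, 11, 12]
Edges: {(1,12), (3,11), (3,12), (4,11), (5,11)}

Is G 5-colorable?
Yes, G is 5-colorable

A valid 5-coloring: color 1: [7, 11, 12]; color 2: [1, 3, 4, 5].
(χ(G) = 2 ≤ 5.)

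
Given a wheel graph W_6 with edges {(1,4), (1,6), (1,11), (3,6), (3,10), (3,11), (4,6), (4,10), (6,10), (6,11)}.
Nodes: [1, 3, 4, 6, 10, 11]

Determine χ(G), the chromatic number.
χ(G) = 4

Clique number ω(G) = 3 (lower bound: χ ≥ ω).
Odd cycle [10, 4, 1, 11, 3] needs 3 colors (χ ≥ 3).
Vertex 6 is adjacent to every vertex of [1, 3, 4, 10, 11], which already need 3 colors among themselves, so 6 needs a new color (χ ≥ 4).
The coloring below uses 4 colors, so χ(G) = 4.
A valid 4-coloring: color 1: [6]; color 2: [10, 11]; color 3: [3, 4]; color 4: [1].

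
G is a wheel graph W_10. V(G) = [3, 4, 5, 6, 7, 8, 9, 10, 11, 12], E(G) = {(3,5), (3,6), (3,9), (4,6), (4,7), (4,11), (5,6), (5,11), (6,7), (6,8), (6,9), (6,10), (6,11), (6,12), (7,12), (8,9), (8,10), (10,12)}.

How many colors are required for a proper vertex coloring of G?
χ(G) = 4

Clique number ω(G) = 3 (lower bound: χ ≥ ω).
Odd cycle [9, 3, 5, 11, 4, 7, 12, 10, 8] needs 3 colors (χ ≥ 3).
Vertex 6 is adjacent to every vertex of [3, 4, 5, 7, 8, 9, 10, 11, 12], which already need 3 colors among themselves, so 6 needs a new color (χ ≥ 4).
The coloring below uses 4 colors, so χ(G) = 4.
A valid 4-coloring: color 1: [6]; color 2: [4, 5, 9, 10]; color 3: [3, 7, 8, 11]; color 4: [12].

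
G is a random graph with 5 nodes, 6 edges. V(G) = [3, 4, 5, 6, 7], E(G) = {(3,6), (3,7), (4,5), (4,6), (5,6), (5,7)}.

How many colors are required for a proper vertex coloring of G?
χ(G) = 3

Clique number ω(G) = 3 (lower bound: χ ≥ ω).
The clique on [4, 5, 6] has size 3, forcing χ ≥ 3, and the coloring below uses 3 colors, so χ(G) = 3.
A valid 3-coloring: color 1: [6, 7]; color 2: [3, 5]; color 3: [4].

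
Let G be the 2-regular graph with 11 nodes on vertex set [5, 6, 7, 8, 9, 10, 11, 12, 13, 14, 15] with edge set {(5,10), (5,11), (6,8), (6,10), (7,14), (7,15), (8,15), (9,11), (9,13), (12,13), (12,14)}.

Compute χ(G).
χ(G) = 3

Clique number ω(G) = 2 (lower bound: χ ≥ ω).
Odd cycle [10, 5, 11, 9, 13, 12, 14, 7, 15, 8, 6] needs 3 colors (χ ≥ 3).
The coloring below uses 3 colors, so χ(G) = 3.
A valid 3-coloring: color 1: [7, 8, 10, 11, 12]; color 2: [5, 6, 13, 14, 15]; color 3: [9].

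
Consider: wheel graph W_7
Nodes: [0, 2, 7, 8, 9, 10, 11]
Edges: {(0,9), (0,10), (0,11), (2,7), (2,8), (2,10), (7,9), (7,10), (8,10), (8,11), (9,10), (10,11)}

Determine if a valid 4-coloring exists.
Yes, G is 4-colorable

A valid 4-coloring: color 1: [10]; color 2: [0, 7, 8]; color 3: [2, 9, 11].
(χ(G) = 3 ≤ 4.)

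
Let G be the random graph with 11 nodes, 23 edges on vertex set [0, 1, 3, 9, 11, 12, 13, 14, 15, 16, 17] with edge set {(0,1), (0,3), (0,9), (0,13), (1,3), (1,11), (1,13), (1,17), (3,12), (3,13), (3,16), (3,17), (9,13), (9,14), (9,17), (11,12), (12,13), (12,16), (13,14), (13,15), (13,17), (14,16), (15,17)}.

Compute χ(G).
χ(G) = 4

Clique number ω(G) = 4 (lower bound: χ ≥ ω).
The clique on [0, 1, 3, 13] has size 4, forcing χ ≥ 4, and the coloring below uses 4 colors, so χ(G) = 4.
A valid 4-coloring: color 1: [11, 13, 16]; color 2: [3, 9, 15]; color 3: [0, 12, 14, 17]; color 4: [1].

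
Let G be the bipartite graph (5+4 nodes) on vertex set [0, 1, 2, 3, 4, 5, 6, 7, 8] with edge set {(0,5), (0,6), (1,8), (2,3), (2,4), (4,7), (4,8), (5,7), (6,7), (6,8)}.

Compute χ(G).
χ(G) = 2

Clique number ω(G) = 2 (lower bound: χ ≥ ω).
The graph is bipartite (no odd cycle), so 2 colors suffice: χ(G) = 2.
A valid 2-coloring: color 1: [1, 3, 4, 5, 6]; color 2: [0, 2, 7, 8].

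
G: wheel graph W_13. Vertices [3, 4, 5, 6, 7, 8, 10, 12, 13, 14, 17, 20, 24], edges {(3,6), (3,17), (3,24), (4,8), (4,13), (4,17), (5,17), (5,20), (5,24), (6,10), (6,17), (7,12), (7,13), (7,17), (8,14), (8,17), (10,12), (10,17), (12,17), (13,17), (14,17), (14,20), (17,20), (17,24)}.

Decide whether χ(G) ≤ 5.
Yes, G is 5-colorable

A valid 5-coloring: color 1: [17]; color 2: [3, 4, 5, 7, 10, 14]; color 3: [6, 8, 12, 13, 20, 24].
(χ(G) = 3 ≤ 5.)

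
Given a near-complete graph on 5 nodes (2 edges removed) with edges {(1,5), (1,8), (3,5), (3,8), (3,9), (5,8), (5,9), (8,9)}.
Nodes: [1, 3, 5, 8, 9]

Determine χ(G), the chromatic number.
Clique number ω(G) = 4 (lower bound: χ ≥ ω).
The clique on [3, 5, 8, 9] has size 4, forcing χ ≥ 4, and the coloring below uses 4 colors, so χ(G) = 4.
A valid 4-coloring: color 1: [5]; color 2: [8]; color 3: [1, 9]; color 4: [3].

χ(G) = 4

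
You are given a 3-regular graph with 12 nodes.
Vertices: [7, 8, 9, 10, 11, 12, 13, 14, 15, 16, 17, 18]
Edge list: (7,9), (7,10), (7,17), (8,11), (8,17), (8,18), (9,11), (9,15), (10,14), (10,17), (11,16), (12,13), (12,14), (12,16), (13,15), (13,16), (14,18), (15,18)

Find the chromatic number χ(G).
Clique number ω(G) = 3 (lower bound: χ ≥ ω).
The clique on [7, 10, 17] has size 3, forcing χ ≥ 3, and the coloring below uses 3 colors, so χ(G) = 3.
A valid 3-coloring: color 1: [9, 16, 17, 18]; color 2: [10, 11, 12, 15]; color 3: [7, 8, 13, 14].

χ(G) = 3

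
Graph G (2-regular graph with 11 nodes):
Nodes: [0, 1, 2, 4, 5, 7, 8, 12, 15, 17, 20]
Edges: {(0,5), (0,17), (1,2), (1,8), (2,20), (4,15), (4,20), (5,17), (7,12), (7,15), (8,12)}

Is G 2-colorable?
No, G is not 2-colorable

The clique on vertices [0, 5, 17] has size 3 > 2, so it alone needs 3 colors.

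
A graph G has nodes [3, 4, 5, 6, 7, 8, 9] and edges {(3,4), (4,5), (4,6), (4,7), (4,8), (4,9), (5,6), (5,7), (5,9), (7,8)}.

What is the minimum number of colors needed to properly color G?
χ(G) = 3

Clique number ω(G) = 3 (lower bound: χ ≥ ω).
The clique on [4, 7, 8] has size 3, forcing χ ≥ 3, and the coloring below uses 3 colors, so χ(G) = 3.
A valid 3-coloring: color 1: [4]; color 2: [3, 5, 8]; color 3: [6, 7, 9].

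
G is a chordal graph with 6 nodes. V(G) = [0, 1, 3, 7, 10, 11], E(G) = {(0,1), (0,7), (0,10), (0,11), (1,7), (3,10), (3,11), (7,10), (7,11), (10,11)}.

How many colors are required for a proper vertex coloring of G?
χ(G) = 4

Clique number ω(G) = 4 (lower bound: χ ≥ ω).
The clique on [0, 7, 10, 11] has size 4, forcing χ ≥ 4, and the coloring below uses 4 colors, so χ(G) = 4.
A valid 4-coloring: color 1: [1, 11]; color 2: [10]; color 3: [3, 7]; color 4: [0].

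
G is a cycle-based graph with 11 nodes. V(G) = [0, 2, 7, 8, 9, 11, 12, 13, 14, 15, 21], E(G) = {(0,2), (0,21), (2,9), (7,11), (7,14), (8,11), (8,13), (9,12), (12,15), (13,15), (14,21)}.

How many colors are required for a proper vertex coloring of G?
Clique number ω(G) = 2 (lower bound: χ ≥ ω).
Odd cycle [14, 7, 11, 8, 13, 15, 12, 9, 2, 0, 21] needs 3 colors (χ ≥ 3).
The coloring below uses 3 colors, so χ(G) = 3.
A valid 3-coloring: color 1: [0, 11, 12, 13, 14]; color 2: [7, 8, 9, 15, 21]; color 3: [2].

χ(G) = 3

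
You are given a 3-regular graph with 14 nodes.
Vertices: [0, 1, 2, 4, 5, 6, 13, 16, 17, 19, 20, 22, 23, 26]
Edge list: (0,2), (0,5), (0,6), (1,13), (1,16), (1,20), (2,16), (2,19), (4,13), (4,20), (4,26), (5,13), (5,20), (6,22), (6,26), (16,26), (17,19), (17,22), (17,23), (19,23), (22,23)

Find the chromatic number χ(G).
χ(G) = 3

Clique number ω(G) = 3 (lower bound: χ ≥ ω).
The clique on [17, 19, 23] has size 3, forcing χ ≥ 3, and the coloring below uses 3 colors, so χ(G) = 3.
A valid 3-coloring: color 1: [6, 13, 16, 17, 20]; color 2: [0, 1, 19, 22, 26]; color 3: [2, 4, 5, 23].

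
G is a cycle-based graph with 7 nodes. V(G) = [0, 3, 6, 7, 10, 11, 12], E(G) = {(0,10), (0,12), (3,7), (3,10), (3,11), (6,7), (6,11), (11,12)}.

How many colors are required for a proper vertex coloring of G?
χ(G) = 3

Clique number ω(G) = 2 (lower bound: χ ≥ ω).
Odd cycle [3, 11, 12, 0, 10] needs 3 colors (χ ≥ 3).
The coloring below uses 3 colors, so χ(G) = 3.
A valid 3-coloring: color 1: [0, 3, 6]; color 2: [7, 10, 11]; color 3: [12].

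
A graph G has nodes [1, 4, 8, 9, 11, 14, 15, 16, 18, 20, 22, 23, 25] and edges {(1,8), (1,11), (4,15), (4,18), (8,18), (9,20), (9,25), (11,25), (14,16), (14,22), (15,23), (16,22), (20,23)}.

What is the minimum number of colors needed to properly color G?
χ(G) = 3

Clique number ω(G) = 3 (lower bound: χ ≥ ω).
The clique on [14, 16, 22] has size 3, forcing χ ≥ 3, and the coloring below uses 3 colors, so χ(G) = 3.
A valid 3-coloring: color 1: [4, 8, 9, 11, 22, 23]; color 2: [1, 14, 15, 18, 20, 25]; color 3: [16].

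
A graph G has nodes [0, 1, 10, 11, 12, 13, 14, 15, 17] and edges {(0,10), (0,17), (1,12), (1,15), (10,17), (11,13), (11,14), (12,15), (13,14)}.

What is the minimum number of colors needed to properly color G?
χ(G) = 3

Clique number ω(G) = 3 (lower bound: χ ≥ ω).
The clique on [0, 10, 17] has size 3, forcing χ ≥ 3, and the coloring below uses 3 colors, so χ(G) = 3.
A valid 3-coloring: color 1: [12, 14, 17]; color 2: [10, 11, 15]; color 3: [0, 1, 13].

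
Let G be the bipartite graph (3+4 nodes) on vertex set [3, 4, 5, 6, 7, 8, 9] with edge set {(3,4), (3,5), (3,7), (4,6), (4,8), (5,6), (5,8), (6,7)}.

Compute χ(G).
Clique number ω(G) = 2 (lower bound: χ ≥ ω).
The graph is bipartite (no odd cycle), so 2 colors suffice: χ(G) = 2.
A valid 2-coloring: color 1: [4, 5, 7, 9]; color 2: [3, 6, 8].

χ(G) = 2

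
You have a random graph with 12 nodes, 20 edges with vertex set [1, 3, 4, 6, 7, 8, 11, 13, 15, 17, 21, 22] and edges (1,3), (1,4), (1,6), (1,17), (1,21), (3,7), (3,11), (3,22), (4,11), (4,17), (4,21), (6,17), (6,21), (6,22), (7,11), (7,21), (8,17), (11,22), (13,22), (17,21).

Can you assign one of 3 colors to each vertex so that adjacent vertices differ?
No, G is not 3-colorable

The clique on vertices [1, 4, 17, 21] has size 4 > 3, so it alone needs 4 colors.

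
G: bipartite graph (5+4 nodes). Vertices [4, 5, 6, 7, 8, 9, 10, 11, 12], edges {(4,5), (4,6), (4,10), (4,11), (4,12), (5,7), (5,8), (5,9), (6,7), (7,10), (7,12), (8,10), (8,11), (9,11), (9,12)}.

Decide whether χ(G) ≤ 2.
Yes, G is 2-colorable

A valid 2-coloring: color 1: [4, 7, 8, 9]; color 2: [5, 6, 10, 11, 12].
(χ(G) = 2 ≤ 2.)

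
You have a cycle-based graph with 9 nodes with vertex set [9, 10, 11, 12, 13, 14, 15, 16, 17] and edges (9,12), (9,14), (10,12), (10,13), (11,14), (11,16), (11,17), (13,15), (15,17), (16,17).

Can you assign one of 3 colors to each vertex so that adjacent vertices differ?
Yes, G is 3-colorable

A valid 3-coloring: color 1: [12, 13, 14, 17]; color 2: [9, 10, 11, 15]; color 3: [16].
(χ(G) = 3 ≤ 3.)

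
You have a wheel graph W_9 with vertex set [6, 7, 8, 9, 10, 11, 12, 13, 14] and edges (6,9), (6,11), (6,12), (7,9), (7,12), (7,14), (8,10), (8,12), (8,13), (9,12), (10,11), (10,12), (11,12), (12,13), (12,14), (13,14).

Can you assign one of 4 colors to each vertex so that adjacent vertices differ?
Yes, G is 4-colorable

A valid 4-coloring: color 1: [12]; color 2: [6, 7, 10, 13]; color 3: [8, 9, 11, 14].
(χ(G) = 3 ≤ 4.)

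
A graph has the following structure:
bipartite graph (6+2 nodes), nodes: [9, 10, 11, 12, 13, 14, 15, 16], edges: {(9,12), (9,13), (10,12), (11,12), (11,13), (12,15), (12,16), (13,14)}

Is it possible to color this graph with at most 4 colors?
A valid 4-coloring: color 1: [12, 13]; color 2: [9, 10, 11, 14, 15, 16].
(χ(G) = 2 ≤ 4.)

Yes, G is 4-colorable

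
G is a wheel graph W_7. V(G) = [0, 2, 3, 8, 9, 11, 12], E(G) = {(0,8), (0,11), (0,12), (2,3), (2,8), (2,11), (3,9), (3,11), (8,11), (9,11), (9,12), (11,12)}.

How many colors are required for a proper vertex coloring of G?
Clique number ω(G) = 3 (lower bound: χ ≥ ω).
The clique on [0, 8, 11] has size 3, forcing χ ≥ 3, and the coloring below uses 3 colors, so χ(G) = 3.
A valid 3-coloring: color 1: [11]; color 2: [0, 2, 9]; color 3: [3, 8, 12].

χ(G) = 3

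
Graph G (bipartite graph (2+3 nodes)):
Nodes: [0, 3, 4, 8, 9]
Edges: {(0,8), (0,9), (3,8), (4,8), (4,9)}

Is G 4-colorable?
A valid 4-coloring: color 1: [8, 9]; color 2: [0, 3, 4].
(χ(G) = 2 ≤ 4.)

Yes, G is 4-colorable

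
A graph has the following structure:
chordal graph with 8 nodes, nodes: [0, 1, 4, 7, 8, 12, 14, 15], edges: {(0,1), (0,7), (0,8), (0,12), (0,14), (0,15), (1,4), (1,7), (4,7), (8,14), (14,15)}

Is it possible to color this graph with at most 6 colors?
A valid 6-coloring: color 1: [0, 4]; color 2: [7, 12, 14]; color 3: [1, 8, 15].
(χ(G) = 3 ≤ 6.)

Yes, G is 6-colorable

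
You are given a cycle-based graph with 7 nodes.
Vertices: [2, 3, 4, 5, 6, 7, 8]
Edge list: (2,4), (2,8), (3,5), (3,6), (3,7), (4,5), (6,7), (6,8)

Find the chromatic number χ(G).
Clique number ω(G) = 3 (lower bound: χ ≥ ω).
The clique on [3, 6, 7] has size 3, forcing χ ≥ 3, and the coloring below uses 3 colors, so χ(G) = 3.
A valid 3-coloring: color 1: [3, 4, 8]; color 2: [2, 5, 6]; color 3: [7].

χ(G) = 3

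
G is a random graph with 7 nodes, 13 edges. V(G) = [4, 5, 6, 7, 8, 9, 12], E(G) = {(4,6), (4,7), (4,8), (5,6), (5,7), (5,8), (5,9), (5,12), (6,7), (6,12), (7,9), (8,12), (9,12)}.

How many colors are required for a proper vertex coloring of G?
χ(G) = 3

Clique number ω(G) = 3 (lower bound: χ ≥ ω).
The clique on [4, 6, 7] has size 3, forcing χ ≥ 3, and the coloring below uses 3 colors, so χ(G) = 3.
A valid 3-coloring: color 1: [4, 5]; color 2: [7, 12]; color 3: [6, 8, 9].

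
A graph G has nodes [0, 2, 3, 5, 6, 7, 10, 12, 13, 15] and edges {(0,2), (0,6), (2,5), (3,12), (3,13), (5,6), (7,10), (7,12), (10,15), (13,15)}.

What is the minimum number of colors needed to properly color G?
χ(G) = 2

Clique number ω(G) = 2 (lower bound: χ ≥ ω).
The graph is bipartite (no odd cycle), so 2 colors suffice: χ(G) = 2.
A valid 2-coloring: color 1: [0, 5, 10, 12, 13]; color 2: [2, 3, 6, 7, 15].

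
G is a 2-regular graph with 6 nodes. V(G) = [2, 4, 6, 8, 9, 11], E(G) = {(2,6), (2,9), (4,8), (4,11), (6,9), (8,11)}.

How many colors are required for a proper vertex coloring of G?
Clique number ω(G) = 3 (lower bound: χ ≥ ω).
The clique on [4, 8, 11] has size 3, forcing χ ≥ 3, and the coloring below uses 3 colors, so χ(G) = 3.
A valid 3-coloring: color 1: [2, 11]; color 2: [4, 6]; color 3: [8, 9].

χ(G) = 3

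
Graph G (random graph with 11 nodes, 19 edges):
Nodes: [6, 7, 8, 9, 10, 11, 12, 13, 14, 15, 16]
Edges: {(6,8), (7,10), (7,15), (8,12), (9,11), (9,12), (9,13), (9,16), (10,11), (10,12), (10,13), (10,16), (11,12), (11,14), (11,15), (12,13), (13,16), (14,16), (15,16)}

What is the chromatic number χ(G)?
χ(G) = 3

Clique number ω(G) = 3 (lower bound: χ ≥ ω).
The clique on [9, 13, 16] has size 3, forcing χ ≥ 3, and the coloring below uses 3 colors, so χ(G) = 3.
A valid 3-coloring: color 1: [7, 8, 11, 13]; color 2: [6, 9, 10, 14, 15]; color 3: [12, 16].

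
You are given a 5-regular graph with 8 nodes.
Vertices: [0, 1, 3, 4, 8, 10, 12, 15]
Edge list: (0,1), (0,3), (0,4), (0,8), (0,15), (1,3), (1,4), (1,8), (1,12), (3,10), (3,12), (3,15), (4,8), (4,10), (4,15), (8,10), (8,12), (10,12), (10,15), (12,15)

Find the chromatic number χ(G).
Clique number ω(G) = 4 (lower bound: χ ≥ ω).
The clique on [0, 1, 4, 8] has size 4, forcing χ ≥ 4, and the coloring below uses 4 colors, so χ(G) = 4.
A valid 4-coloring: color 1: [8, 15]; color 2: [3, 4]; color 3: [1, 10]; color 4: [0, 12].

χ(G) = 4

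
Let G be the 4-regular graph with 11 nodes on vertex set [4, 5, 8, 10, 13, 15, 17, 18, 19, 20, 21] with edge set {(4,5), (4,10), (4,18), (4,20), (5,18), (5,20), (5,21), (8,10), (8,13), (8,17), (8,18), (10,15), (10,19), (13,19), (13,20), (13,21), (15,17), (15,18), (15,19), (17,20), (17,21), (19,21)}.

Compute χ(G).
Clique number ω(G) = 3 (lower bound: χ ≥ ω).
The clique on [4, 5, 18] has size 3, forcing χ ≥ 3, and the coloring below uses 3 colors, so χ(G) = 3.
A valid 3-coloring: color 1: [4, 8, 15, 21]; color 2: [5, 10, 13, 17]; color 3: [18, 19, 20].

χ(G) = 3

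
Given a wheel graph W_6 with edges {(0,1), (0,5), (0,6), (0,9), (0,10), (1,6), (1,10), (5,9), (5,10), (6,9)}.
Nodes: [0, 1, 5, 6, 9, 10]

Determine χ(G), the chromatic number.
χ(G) = 4

Clique number ω(G) = 3 (lower bound: χ ≥ ω).
Odd cycle [10, 5, 9, 6, 1] needs 3 colors (χ ≥ 3).
Vertex 0 is adjacent to every vertex of [1, 5, 6, 9, 10], which already need 3 colors among themselves, so 0 needs a new color (χ ≥ 4).
The coloring below uses 4 colors, so χ(G) = 4.
A valid 4-coloring: color 1: [0]; color 2: [6, 10]; color 3: [1, 5]; color 4: [9].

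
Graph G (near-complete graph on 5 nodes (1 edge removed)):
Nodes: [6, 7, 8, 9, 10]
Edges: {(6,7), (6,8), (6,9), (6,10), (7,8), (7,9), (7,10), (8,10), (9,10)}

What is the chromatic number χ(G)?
χ(G) = 4

Clique number ω(G) = 4 (lower bound: χ ≥ ω).
The clique on [6, 7, 8, 10] has size 4, forcing χ ≥ 4, and the coloring below uses 4 colors, so χ(G) = 4.
A valid 4-coloring: color 1: [6]; color 2: [10]; color 3: [7]; color 4: [8, 9].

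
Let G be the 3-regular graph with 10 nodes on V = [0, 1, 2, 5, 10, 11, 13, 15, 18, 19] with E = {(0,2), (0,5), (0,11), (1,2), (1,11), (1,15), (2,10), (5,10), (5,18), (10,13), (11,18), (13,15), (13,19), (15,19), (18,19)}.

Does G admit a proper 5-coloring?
Yes, G is 5-colorable

A valid 5-coloring: color 1: [0, 1, 10, 19]; color 2: [2, 15, 18]; color 3: [5, 11, 13].
(χ(G) = 3 ≤ 5.)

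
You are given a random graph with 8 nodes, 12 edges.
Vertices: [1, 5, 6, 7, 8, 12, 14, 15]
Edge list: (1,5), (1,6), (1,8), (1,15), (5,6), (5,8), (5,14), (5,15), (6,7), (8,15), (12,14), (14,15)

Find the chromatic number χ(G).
Clique number ω(G) = 4 (lower bound: χ ≥ ω).
The clique on [1, 5, 8, 15] has size 4, forcing χ ≥ 4, and the coloring below uses 4 colors, so χ(G) = 4.
A valid 4-coloring: color 1: [5, 7, 12]; color 2: [1, 14]; color 3: [6, 15]; color 4: [8].

χ(G) = 4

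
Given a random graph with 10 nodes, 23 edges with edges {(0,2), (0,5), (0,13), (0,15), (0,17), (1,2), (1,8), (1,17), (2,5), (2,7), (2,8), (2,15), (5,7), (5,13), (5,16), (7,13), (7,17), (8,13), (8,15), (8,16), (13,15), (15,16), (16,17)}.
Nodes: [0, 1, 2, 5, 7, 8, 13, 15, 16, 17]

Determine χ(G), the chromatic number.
Clique number ω(G) = 3 (lower bound: χ ≥ ω).
Suppose a proper 3-coloring c exists. The clique [0, 2, 5] takes 3 distinct colors; by symmetry let c(0) = 1, c(2) = 2, c(5) = 3.
- Vertex 13: neighbors [0, 5] already have colors [1, 3] ⇒ c(13) = 2.
- Vertex 15: neighbors [0, 2] already have colors [1, 2] ⇒ c(15) = 3.
- Vertex 8: neighbors [2, 15] already have colors [2, 3] ⇒ c(8) = 1.
- Vertex 1: neighbors [8, 2] already have colors [1, 2] ⇒ c(1) = 3.
- Vertex 17: neighbors [0, 1] already have colors [1, 3] ⇒ c(17) = 2.
- Vertex 16: neighbors [8, 17, 5] already have colors [1, 2, 3] — all 3 colors blocked. Contradiction.
The forced assignments end in a contradiction, so G has no proper 3-coloring (χ ≥ 4).
The coloring below uses 4 colors, so χ(G) = 4.
A valid 4-coloring: color 1: [2, 13, 16]; color 2: [0, 7, 8]; color 3: [5, 15, 17]; color 4: [1].

χ(G) = 4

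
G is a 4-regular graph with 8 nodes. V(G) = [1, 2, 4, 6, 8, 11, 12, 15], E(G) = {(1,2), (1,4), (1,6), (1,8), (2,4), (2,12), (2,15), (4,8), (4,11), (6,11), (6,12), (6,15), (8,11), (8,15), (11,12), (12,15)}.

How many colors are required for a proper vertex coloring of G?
χ(G) = 3

Clique number ω(G) = 3 (lower bound: χ ≥ ω).
The clique on [1, 4, 8] has size 3, forcing χ ≥ 3, and the coloring below uses 3 colors, so χ(G) = 3.
A valid 3-coloring: color 1: [2, 6, 8]; color 2: [4, 12]; color 3: [1, 11, 15].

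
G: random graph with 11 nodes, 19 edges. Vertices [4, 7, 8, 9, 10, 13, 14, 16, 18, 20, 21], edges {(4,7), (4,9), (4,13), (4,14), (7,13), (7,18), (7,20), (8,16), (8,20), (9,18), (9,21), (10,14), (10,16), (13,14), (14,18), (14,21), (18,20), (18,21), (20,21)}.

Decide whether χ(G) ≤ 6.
Yes, G is 6-colorable

A valid 6-coloring: color 1: [4, 8, 10, 18]; color 2: [9, 14, 16, 20]; color 3: [7, 21]; color 4: [13].
(χ(G) = 4 ≤ 6.)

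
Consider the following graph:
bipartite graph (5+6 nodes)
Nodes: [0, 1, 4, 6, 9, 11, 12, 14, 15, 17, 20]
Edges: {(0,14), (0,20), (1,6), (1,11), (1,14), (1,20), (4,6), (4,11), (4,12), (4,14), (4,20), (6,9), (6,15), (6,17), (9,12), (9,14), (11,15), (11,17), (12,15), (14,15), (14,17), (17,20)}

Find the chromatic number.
χ(G) = 2

Clique number ω(G) = 2 (lower bound: χ ≥ ω).
The graph is bipartite (no odd cycle), so 2 colors suffice: χ(G) = 2.
A valid 2-coloring: color 1: [6, 11, 12, 14, 20]; color 2: [0, 1, 4, 9, 15, 17].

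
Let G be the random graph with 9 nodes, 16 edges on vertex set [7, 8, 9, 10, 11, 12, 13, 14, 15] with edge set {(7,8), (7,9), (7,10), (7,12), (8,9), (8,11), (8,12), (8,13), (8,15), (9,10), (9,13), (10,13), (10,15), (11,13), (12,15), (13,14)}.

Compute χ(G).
χ(G) = 3

Clique number ω(G) = 3 (lower bound: χ ≥ ω).
The clique on [8, 11, 13] has size 3, forcing χ ≥ 3, and the coloring below uses 3 colors, so χ(G) = 3.
A valid 3-coloring: color 1: [8, 10, 14]; color 2: [7, 13, 15]; color 3: [9, 11, 12].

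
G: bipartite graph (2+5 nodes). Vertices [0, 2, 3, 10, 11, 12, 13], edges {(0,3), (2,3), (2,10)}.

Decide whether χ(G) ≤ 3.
A valid 3-coloring: color 1: [0, 2, 11, 12, 13]; color 2: [3, 10].
(χ(G) = 2 ≤ 3.)

Yes, G is 3-colorable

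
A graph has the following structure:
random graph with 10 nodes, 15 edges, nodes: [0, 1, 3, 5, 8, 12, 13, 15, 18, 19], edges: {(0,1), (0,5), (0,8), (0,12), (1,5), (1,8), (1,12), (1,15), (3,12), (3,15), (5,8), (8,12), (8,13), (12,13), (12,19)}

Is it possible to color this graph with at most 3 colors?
The clique on vertices [0, 1, 8, 12] has size 4 > 3, so it alone needs 4 colors.

No, G is not 3-colorable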